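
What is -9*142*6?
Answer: -7668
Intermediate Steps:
-9*142*6 = -1278*6 = -7668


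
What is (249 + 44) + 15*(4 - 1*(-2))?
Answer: 383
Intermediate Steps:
(249 + 44) + 15*(4 - 1*(-2)) = 293 + 15*(4 + 2) = 293 + 15*6 = 293 + 90 = 383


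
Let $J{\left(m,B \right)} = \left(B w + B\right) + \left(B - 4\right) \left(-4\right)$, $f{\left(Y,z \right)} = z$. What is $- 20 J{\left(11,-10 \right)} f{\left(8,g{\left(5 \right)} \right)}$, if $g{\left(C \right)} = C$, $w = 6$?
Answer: $1400$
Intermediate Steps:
$J{\left(m,B \right)} = 16 + 3 B$ ($J{\left(m,B \right)} = \left(B 6 + B\right) + \left(B - 4\right) \left(-4\right) = \left(6 B + B\right) + \left(-4 + B\right) \left(-4\right) = 7 B - \left(-16 + 4 B\right) = 16 + 3 B$)
$- 20 J{\left(11,-10 \right)} f{\left(8,g{\left(5 \right)} \right)} = - 20 \left(16 + 3 \left(-10\right)\right) 5 = - 20 \left(16 - 30\right) 5 = \left(-20\right) \left(-14\right) 5 = 280 \cdot 5 = 1400$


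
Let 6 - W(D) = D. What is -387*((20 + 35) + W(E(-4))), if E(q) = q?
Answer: -25155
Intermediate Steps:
W(D) = 6 - D
-387*((20 + 35) + W(E(-4))) = -387*((20 + 35) + (6 - 1*(-4))) = -387*(55 + (6 + 4)) = -387*(55 + 10) = -387*65 = -25155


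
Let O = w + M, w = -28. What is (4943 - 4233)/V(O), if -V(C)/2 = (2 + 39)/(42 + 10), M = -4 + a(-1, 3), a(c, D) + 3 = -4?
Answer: -18460/41 ≈ -450.24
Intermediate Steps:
a(c, D) = -7 (a(c, D) = -3 - 4 = -7)
M = -11 (M = -4 - 7 = -11)
O = -39 (O = -28 - 11 = -39)
V(C) = -41/26 (V(C) = -2*(2 + 39)/(42 + 10) = -82/52 = -2*41/52 = -41/26)
(4943 - 4233)/V(O) = (4943 - 4233)/(-41/26) = 710*(-26/41) = -18460/41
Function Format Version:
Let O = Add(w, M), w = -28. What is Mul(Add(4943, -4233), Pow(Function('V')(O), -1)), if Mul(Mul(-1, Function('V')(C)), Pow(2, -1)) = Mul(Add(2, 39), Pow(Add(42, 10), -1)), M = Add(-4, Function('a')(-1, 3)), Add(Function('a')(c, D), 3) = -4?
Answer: Rational(-18460, 41) ≈ -450.24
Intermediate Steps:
Function('a')(c, D) = -7 (Function('a')(c, D) = Add(-3, -4) = -7)
M = -11 (M = Add(-4, -7) = -11)
O = -39 (O = Add(-28, -11) = -39)
Function('V')(C) = Rational(-41, 26) (Function('V')(C) = Mul(-2, Mul(Add(2, 39), Pow(Add(42, 10), -1))) = Mul(-2, Mul(41, Pow(52, -1))) = Mul(-2, Mul(41, Rational(1, 52))) = Mul(-2, Rational(41, 52)) = Rational(-41, 26))
Mul(Add(4943, -4233), Pow(Function('V')(O), -1)) = Mul(Add(4943, -4233), Pow(Rational(-41, 26), -1)) = Mul(710, Rational(-26, 41)) = Rational(-18460, 41)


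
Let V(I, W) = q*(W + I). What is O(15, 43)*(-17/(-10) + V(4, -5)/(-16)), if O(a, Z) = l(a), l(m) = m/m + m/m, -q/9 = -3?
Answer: 271/40 ≈ 6.7750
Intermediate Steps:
q = 27 (q = -9*(-3) = 27)
V(I, W) = 27*I + 27*W (V(I, W) = 27*(W + I) = 27*(I + W) = 27*I + 27*W)
l(m) = 2 (l(m) = 1 + 1 = 2)
O(a, Z) = 2
O(15, 43)*(-17/(-10) + V(4, -5)/(-16)) = 2*(-17/(-10) + (27*4 + 27*(-5))/(-16)) = 2*(-17*(-⅒) + (108 - 135)*(-1/16)) = 2*(17/10 - 27*(-1/16)) = 2*(17/10 + 27/16) = 2*(271/80) = 271/40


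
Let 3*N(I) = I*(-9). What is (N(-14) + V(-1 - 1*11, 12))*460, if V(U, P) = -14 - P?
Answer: 7360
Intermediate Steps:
N(I) = -3*I (N(I) = (I*(-9))/3 = (-9*I)/3 = -3*I)
(N(-14) + V(-1 - 1*11, 12))*460 = (-3*(-14) + (-14 - 1*12))*460 = (42 + (-14 - 12))*460 = (42 - 26)*460 = 16*460 = 7360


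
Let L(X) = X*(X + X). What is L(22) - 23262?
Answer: -22294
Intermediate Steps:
L(X) = 2*X**2 (L(X) = X*(2*X) = 2*X**2)
L(22) - 23262 = 2*22**2 - 23262 = 2*484 - 23262 = 968 - 23262 = -22294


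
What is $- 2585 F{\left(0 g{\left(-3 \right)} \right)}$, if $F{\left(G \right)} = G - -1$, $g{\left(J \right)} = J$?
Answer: $-2585$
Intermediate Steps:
$F{\left(G \right)} = 1 + G$ ($F{\left(G \right)} = G + 1 = 1 + G$)
$- 2585 F{\left(0 g{\left(-3 \right)} \right)} = - 2585 \left(1 + 0 \left(-3\right)\right) = - 2585 \left(1 + 0\right) = \left(-2585\right) 1 = -2585$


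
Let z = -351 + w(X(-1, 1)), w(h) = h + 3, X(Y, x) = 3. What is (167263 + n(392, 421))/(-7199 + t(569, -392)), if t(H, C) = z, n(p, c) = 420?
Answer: -167683/7544 ≈ -22.227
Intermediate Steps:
w(h) = 3 + h
z = -345 (z = -351 + (3 + 3) = -351 + 6 = -345)
t(H, C) = -345
(167263 + n(392, 421))/(-7199 + t(569, -392)) = (167263 + 420)/(-7199 - 345) = 167683/(-7544) = 167683*(-1/7544) = -167683/7544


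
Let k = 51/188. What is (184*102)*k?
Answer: 239292/47 ≈ 5091.3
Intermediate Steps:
k = 51/188 (k = 51*(1/188) = 51/188 ≈ 0.27128)
(184*102)*k = (184*102)*(51/188) = 18768*(51/188) = 239292/47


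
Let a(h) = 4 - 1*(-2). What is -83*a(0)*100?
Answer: -49800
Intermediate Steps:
a(h) = 6 (a(h) = 4 + 2 = 6)
-83*a(0)*100 = -83*6*100 = -498*100 = -49800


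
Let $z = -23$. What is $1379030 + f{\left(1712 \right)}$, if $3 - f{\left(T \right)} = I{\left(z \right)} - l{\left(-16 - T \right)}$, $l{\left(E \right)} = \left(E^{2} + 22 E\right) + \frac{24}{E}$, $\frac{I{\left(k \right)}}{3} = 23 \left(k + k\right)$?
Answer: $\frac{311772599}{72} \approx 4.3302 \cdot 10^{6}$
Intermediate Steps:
$I{\left(k \right)} = 138 k$ ($I{\left(k \right)} = 3 \cdot 23 \left(k + k\right) = 3 \cdot 23 \cdot 2 k = 3 \cdot 46 k = 138 k$)
$l{\left(E \right)} = E^{2} + 22 E + \frac{24}{E}$
$f{\left(T \right)} = 3177 + \frac{24 + \left(-16 - T\right)^{2} \left(6 - T\right)}{-16 - T}$ ($f{\left(T \right)} = 3 - \left(138 \left(-23\right) - \frac{24 + \left(-16 - T\right)^{2} \left(22 - \left(16 + T\right)\right)}{-16 - T}\right) = 3 - \left(-3174 - \frac{24 + \left(-16 - T\right)^{2} \left(6 - T\right)}{-16 - T}\right) = 3 + \left(3174 + \frac{24 + \left(-16 - T\right)^{2} \left(6 - T\right)}{-16 - T}\right) = 3177 + \frac{24 + \left(-16 - T\right)^{2} \left(6 - T\right)}{-16 - T}$)
$1379030 + f{\left(1712 \right)} = 1379030 + \frac{50808 + 3177 \cdot 1712 + \left(16 + 1712\right)^{2} \left(-6 + 1712\right)}{16 + 1712} = 1379030 + \frac{50808 + 5439024 + 1728^{2} \cdot 1706}{1728} = 1379030 + \frac{50808 + 5439024 + 2985984 \cdot 1706}{1728} = 1379030 + \frac{50808 + 5439024 + 5094088704}{1728} = 1379030 + \frac{1}{1728} \cdot 5099578536 = 1379030 + \frac{212482439}{72} = \frac{311772599}{72}$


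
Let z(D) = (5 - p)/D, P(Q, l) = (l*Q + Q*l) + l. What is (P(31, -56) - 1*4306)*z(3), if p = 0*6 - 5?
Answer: -78340/3 ≈ -26113.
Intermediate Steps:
p = -5 (p = 0 - 5 = -5)
P(Q, l) = l + 2*Q*l (P(Q, l) = (Q*l + Q*l) + l = 2*Q*l + l = l + 2*Q*l)
z(D) = 10/D (z(D) = (5 - 1*(-5))/D = (5 + 5)/D = 10/D)
(P(31, -56) - 1*4306)*z(3) = (-56*(1 + 2*31) - 1*4306)*(10/3) = (-56*(1 + 62) - 4306)*(10*(1/3)) = (-56*63 - 4306)*(10/3) = (-3528 - 4306)*(10/3) = -7834*10/3 = -78340/3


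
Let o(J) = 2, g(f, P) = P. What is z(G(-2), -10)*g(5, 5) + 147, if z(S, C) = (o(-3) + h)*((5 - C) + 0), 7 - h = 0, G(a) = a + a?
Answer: 822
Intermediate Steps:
G(a) = 2*a
h = 7 (h = 7 - 1*0 = 7 + 0 = 7)
z(S, C) = 45 - 9*C (z(S, C) = (2 + 7)*((5 - C) + 0) = 9*(5 - C) = 45 - 9*C)
z(G(-2), -10)*g(5, 5) + 147 = (45 - 9*(-10))*5 + 147 = (45 + 90)*5 + 147 = 135*5 + 147 = 675 + 147 = 822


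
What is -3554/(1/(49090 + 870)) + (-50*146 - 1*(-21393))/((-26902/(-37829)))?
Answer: -4776127887583/26902 ≈ -1.7754e+8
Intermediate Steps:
-3554/(1/(49090 + 870)) + (-50*146 - 1*(-21393))/((-26902/(-37829))) = -3554/(1/49960) + (-7300 + 21393)/((-26902*(-1/37829))) = -3554/1/49960 + 14093/(26902/37829) = -3554*49960 + 14093*(37829/26902) = -177557840 + 533124097/26902 = -4776127887583/26902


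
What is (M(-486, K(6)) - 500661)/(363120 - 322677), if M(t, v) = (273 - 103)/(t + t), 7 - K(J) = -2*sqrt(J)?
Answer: -243321331/19655298 ≈ -12.379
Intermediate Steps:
K(J) = 7 + 2*sqrt(J) (K(J) = 7 - (-2)*sqrt(J) = 7 + 2*sqrt(J))
M(t, v) = 85/t (M(t, v) = 170/((2*t)) = 170*(1/(2*t)) = 85/t)
(M(-486, K(6)) - 500661)/(363120 - 322677) = (85/(-486) - 500661)/(363120 - 322677) = (85*(-1/486) - 500661)/40443 = (-85/486 - 500661)*(1/40443) = -243321331/486*1/40443 = -243321331/19655298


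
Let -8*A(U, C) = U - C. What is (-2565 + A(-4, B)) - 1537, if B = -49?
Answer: -32861/8 ≈ -4107.6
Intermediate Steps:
A(U, C) = -U/8 + C/8 (A(U, C) = -(U - C)/8 = -U/8 + C/8)
(-2565 + A(-4, B)) - 1537 = (-2565 + (-1/8*(-4) + (1/8)*(-49))) - 1537 = (-2565 + (1/2 - 49/8)) - 1537 = (-2565 - 45/8) - 1537 = -20565/8 - 1537 = -32861/8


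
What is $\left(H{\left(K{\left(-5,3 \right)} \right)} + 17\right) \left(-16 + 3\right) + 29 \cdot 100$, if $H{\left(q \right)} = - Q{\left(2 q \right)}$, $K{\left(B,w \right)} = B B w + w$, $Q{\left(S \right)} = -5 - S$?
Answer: $586$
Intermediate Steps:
$K{\left(B,w \right)} = w + w B^{2}$ ($K{\left(B,w \right)} = B^{2} w + w = w B^{2} + w = w + w B^{2}$)
$H{\left(q \right)} = 5 + 2 q$ ($H{\left(q \right)} = - (-5 - 2 q) = 5 + 2 q$)
$\left(H{\left(K{\left(-5,3 \right)} \right)} + 17\right) \left(-16 + 3\right) + 29 \cdot 100 = \left(\left(5 + 2 \cdot 3 \left(1 + \left(-5\right)^{2}\right)\right) + 17\right) \left(-16 + 3\right) + 29 \cdot 100 = \left(\left(5 + 2 \cdot 3 \left(1 + 25\right)\right) + 17\right) \left(-13\right) + 2900 = \left(\left(5 + 2 \cdot 3 \cdot 26\right) + 17\right) \left(-13\right) + 2900 = \left(\left(5 + 2 \cdot 78\right) + 17\right) \left(-13\right) + 2900 = \left(\left(5 + 156\right) + 17\right) \left(-13\right) + 2900 = \left(161 + 17\right) \left(-13\right) + 2900 = 178 \left(-13\right) + 2900 = -2314 + 2900 = 586$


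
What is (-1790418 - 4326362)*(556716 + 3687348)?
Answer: -25960005793920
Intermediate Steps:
(-1790418 - 4326362)*(556716 + 3687348) = -6116780*4244064 = -25960005793920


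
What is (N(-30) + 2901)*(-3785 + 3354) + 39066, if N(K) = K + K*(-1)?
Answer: -1211265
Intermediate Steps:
N(K) = 0 (N(K) = K - K = 0)
(N(-30) + 2901)*(-3785 + 3354) + 39066 = (0 + 2901)*(-3785 + 3354) + 39066 = 2901*(-431) + 39066 = -1250331 + 39066 = -1211265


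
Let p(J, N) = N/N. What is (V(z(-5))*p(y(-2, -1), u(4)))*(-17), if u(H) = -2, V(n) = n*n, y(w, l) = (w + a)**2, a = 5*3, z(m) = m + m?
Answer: -1700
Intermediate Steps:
z(m) = 2*m
a = 15
y(w, l) = (15 + w)**2 (y(w, l) = (w + 15)**2 = (15 + w)**2)
V(n) = n**2
p(J, N) = 1
(V(z(-5))*p(y(-2, -1), u(4)))*(-17) = ((2*(-5))**2*1)*(-17) = ((-10)**2*1)*(-17) = (100*1)*(-17) = 100*(-17) = -1700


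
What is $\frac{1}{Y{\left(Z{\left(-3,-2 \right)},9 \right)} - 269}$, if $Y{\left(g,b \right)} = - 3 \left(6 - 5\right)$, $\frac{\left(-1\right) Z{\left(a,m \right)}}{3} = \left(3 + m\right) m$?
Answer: $- \frac{1}{272} \approx -0.0036765$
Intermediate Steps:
$Z{\left(a,m \right)} = - 3 m \left(3 + m\right)$ ($Z{\left(a,m \right)} = - 3 \left(3 + m\right) m = - 3 m \left(3 + m\right)$)
$Y{\left(g,b \right)} = -3$ ($Y{\left(g,b \right)} = \left(-3\right) 1 = -3$)
$\frac{1}{Y{\left(Z{\left(-3,-2 \right)},9 \right)} - 269} = \frac{1}{-3 - 269} = \frac{1}{-272} = - \frac{1}{272}$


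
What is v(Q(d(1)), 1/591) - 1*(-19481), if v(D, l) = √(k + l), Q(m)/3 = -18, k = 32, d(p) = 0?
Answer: 19481 + √11177583/591 ≈ 19487.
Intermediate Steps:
Q(m) = -54 (Q(m) = 3*(-18) = -54)
v(D, l) = √(32 + l)
v(Q(d(1)), 1/591) - 1*(-19481) = √(32 + 1/591) - 1*(-19481) = √(32 + 1/591) + 19481 = √(18913/591) + 19481 = √11177583/591 + 19481 = 19481 + √11177583/591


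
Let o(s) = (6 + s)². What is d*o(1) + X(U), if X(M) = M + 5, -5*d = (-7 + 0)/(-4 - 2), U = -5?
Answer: -343/30 ≈ -11.433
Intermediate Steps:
d = -7/30 (d = -(-7 + 0)/(5*(-4 - 2)) = -(-7)/(5*(-6)) = -(-7)*(-1)/(5*6) = -⅕*7/6 = -7/30 ≈ -0.23333)
X(M) = 5 + M
d*o(1) + X(U) = -7*(6 + 1)²/30 + (5 - 5) = -7/30*7² + 0 = -7/30*49 + 0 = -343/30 + 0 = -343/30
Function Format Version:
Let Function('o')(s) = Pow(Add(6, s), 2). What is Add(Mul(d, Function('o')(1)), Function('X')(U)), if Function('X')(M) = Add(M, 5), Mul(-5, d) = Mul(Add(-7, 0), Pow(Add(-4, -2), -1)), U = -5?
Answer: Rational(-343, 30) ≈ -11.433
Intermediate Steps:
d = Rational(-7, 30) (d = Mul(Rational(-1, 5), Mul(Add(-7, 0), Pow(Add(-4, -2), -1))) = Mul(Rational(-1, 5), Mul(-7, Pow(-6, -1))) = Mul(Rational(-1, 5), Mul(-7, Rational(-1, 6))) = Mul(Rational(-1, 5), Rational(7, 6)) = Rational(-7, 30) ≈ -0.23333)
Function('X')(M) = Add(5, M)
Add(Mul(d, Function('o')(1)), Function('X')(U)) = Add(Mul(Rational(-7, 30), Pow(Add(6, 1), 2)), Add(5, -5)) = Add(Mul(Rational(-7, 30), Pow(7, 2)), 0) = Add(Mul(Rational(-7, 30), 49), 0) = Add(Rational(-343, 30), 0) = Rational(-343, 30)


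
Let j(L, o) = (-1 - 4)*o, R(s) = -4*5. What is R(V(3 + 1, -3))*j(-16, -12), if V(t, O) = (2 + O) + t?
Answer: -1200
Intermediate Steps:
V(t, O) = 2 + O + t
R(s) = -20
j(L, o) = -5*o
R(V(3 + 1, -3))*j(-16, -12) = -(-100)*(-12) = -20*60 = -1200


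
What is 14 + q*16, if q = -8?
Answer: -114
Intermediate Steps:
14 + q*16 = 14 - 8*16 = 14 - 128 = -114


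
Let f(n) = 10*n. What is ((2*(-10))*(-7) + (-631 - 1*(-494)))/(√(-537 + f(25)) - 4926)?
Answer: -14778/24265763 - 3*I*√287/24265763 ≈ -0.00060901 - 2.0944e-6*I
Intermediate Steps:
((2*(-10))*(-7) + (-631 - 1*(-494)))/(√(-537 + f(25)) - 4926) = ((2*(-10))*(-7) + (-631 - 1*(-494)))/(√(-537 + 10*25) - 4926) = (-20*(-7) + (-631 + 494))/(√(-537 + 250) - 4926) = (140 - 137)/(√(-287) - 4926) = 3/(I*√287 - 4926) = 3/(-4926 + I*√287)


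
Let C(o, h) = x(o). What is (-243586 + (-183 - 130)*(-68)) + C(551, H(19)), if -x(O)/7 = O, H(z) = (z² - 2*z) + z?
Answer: -226159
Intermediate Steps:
H(z) = z² - z
x(O) = -7*O
C(o, h) = -7*o
(-243586 + (-183 - 130)*(-68)) + C(551, H(19)) = (-243586 + (-183 - 130)*(-68)) - 7*551 = (-243586 - 313*(-68)) - 3857 = (-243586 + 21284) - 3857 = -222302 - 3857 = -226159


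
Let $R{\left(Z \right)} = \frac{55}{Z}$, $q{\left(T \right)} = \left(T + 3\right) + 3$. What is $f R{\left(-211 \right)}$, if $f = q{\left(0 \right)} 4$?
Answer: $- \frac{1320}{211} \approx -6.2559$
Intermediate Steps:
$q{\left(T \right)} = 6 + T$ ($q{\left(T \right)} = \left(3 + T\right) + 3 = 6 + T$)
$f = 24$ ($f = \left(6 + 0\right) 4 = 6 \cdot 4 = 24$)
$f R{\left(-211 \right)} = 24 \frac{55}{-211} = 24 \cdot 55 \left(- \frac{1}{211}\right) = 24 \left(- \frac{55}{211}\right) = - \frac{1320}{211}$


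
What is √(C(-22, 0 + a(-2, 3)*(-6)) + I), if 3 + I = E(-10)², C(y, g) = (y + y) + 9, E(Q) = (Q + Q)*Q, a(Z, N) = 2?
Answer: √39962 ≈ 199.91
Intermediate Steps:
E(Q) = 2*Q² (E(Q) = (2*Q)*Q = 2*Q²)
C(y, g) = 9 + 2*y (C(y, g) = 2*y + 9 = 9 + 2*y)
I = 39997 (I = -3 + (2*(-10)²)² = -3 + (2*100)² = -3 + 200² = -3 + 40000 = 39997)
√(C(-22, 0 + a(-2, 3)*(-6)) + I) = √((9 + 2*(-22)) + 39997) = √((9 - 44) + 39997) = √(-35 + 39997) = √39962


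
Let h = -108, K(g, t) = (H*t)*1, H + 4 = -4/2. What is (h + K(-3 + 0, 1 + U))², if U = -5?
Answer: 7056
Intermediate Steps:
H = -6 (H = -4 - 4/2 = -4 - 4*½ = -4 - 2 = -6)
K(g, t) = -6*t (K(g, t) = -6*t*1 = -6*t)
(h + K(-3 + 0, 1 + U))² = (-108 - 6*(1 - 5))² = (-108 - 6*(-4))² = (-108 + 24)² = (-84)² = 7056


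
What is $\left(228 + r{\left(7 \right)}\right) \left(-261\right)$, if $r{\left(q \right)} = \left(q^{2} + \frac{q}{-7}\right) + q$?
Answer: $-73863$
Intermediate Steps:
$r{\left(q \right)} = q^{2} + \frac{6 q}{7}$ ($r{\left(q \right)} = \left(q^{2} - \frac{q}{7}\right) + q = q^{2} + \frac{6 q}{7}$)
$\left(228 + r{\left(7 \right)}\right) \left(-261\right) = \left(228 + \frac{1}{7} \cdot 7 \left(6 + 7 \cdot 7\right)\right) \left(-261\right) = \left(228 + \frac{1}{7} \cdot 7 \left(6 + 49\right)\right) \left(-261\right) = \left(228 + \frac{1}{7} \cdot 7 \cdot 55\right) \left(-261\right) = \left(228 + 55\right) \left(-261\right) = 283 \left(-261\right) = -73863$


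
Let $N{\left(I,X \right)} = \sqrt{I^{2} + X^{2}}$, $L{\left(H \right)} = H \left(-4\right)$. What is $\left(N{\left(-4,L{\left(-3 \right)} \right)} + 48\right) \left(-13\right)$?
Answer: $-624 - 52 \sqrt{10} \approx -788.44$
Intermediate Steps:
$L{\left(H \right)} = - 4 H$
$\left(N{\left(-4,L{\left(-3 \right)} \right)} + 48\right) \left(-13\right) = \left(\sqrt{\left(-4\right)^{2} + \left(\left(-4\right) \left(-3\right)\right)^{2}} + 48\right) \left(-13\right) = \left(\sqrt{16 + 12^{2}} + 48\right) \left(-13\right) = \left(\sqrt{16 + 144} + 48\right) \left(-13\right) = \left(\sqrt{160} + 48\right) \left(-13\right) = \left(4 \sqrt{10} + 48\right) \left(-13\right) = \left(48 + 4 \sqrt{10}\right) \left(-13\right) = -624 - 52 \sqrt{10}$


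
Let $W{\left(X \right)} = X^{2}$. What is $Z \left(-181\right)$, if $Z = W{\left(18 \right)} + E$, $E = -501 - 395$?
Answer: $103532$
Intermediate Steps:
$E = -896$
$Z = -572$ ($Z = 18^{2} - 896 = 324 - 896 = -572$)
$Z \left(-181\right) = \left(-572\right) \left(-181\right) = 103532$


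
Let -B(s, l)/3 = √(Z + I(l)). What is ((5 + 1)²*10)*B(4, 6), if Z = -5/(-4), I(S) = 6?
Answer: -540*√29 ≈ -2908.0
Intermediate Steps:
Z = 5/4 (Z = -5*(-¼) = 5/4 ≈ 1.2500)
B(s, l) = -3*√29/2 (B(s, l) = -3*√(5/4 + 6) = -3*√29/2)
((5 + 1)²*10)*B(4, 6) = ((5 + 1)²*10)*(-3*√29/2) = (6²*10)*(-3*√29/2) = (36*10)*(-3*√29/2) = 360*(-3*√29/2) = -540*√29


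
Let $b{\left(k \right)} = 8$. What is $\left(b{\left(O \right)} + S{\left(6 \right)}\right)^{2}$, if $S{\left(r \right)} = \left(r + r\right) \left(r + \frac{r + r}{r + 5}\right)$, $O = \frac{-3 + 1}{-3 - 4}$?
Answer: $\frac{1048576}{121} \approx 8665.9$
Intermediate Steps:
$O = \frac{2}{7}$ ($O = - \frac{2}{-7} = \left(-2\right) \left(- \frac{1}{7}\right) = \frac{2}{7} \approx 0.28571$)
$S{\left(r \right)} = 2 r \left(r + \frac{2 r}{5 + r}\right)$
$\left(b{\left(O \right)} + S{\left(6 \right)}\right)^{2} = \left(8 + \frac{2 \cdot 6^{2} \left(7 + 6\right)}{5 + 6}\right)^{2} = \left(8 + 2 \cdot 36 \cdot \frac{1}{11} \cdot 13\right)^{2} = \left(8 + \frac{936}{11}\right)^{2} = \left(\frac{1024}{11}\right)^{2} = \frac{1048576}{121}$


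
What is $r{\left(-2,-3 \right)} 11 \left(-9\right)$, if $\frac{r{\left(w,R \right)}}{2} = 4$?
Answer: $-792$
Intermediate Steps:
$r{\left(w,R \right)} = 8$ ($r{\left(w,R \right)} = 2 \cdot 4 = 8$)
$r{\left(-2,-3 \right)} 11 \left(-9\right) = 8 \cdot 11 \left(-9\right) = 88 \left(-9\right) = -792$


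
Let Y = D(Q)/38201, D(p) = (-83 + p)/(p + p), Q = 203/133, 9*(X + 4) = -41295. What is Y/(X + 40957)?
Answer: -1161/60428748463 ≈ -1.9213e-8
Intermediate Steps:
X = -13777/3 (X = -4 + (⅑)*(-41295) = -4 - 13765/3 = -13777/3 ≈ -4592.3)
Q = 29/19 (Q = 203*(1/133) = 29/19 ≈ 1.5263)
D(p) = (-83 + p)/(2*p) (D(p) = (-83 + p)/((2*p)) = (-83 + p)*(1/(2*p)) = (-83 + p)/(2*p))
Y = -774/1107829 (Y = ((-83 + 29/19)/(2*(29/19)))/38201 = ((½)*(19/29)*(-1548/19))*(1/38201) = -774/29*1/38201 = -774/1107829 ≈ -0.00069866)
Y/(X + 40957) = -774/(1107829*(-13777/3 + 40957)) = -774/(1107829*109094/3) = -774/1107829*3/109094 = -1161/60428748463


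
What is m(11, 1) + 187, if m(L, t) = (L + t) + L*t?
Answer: 210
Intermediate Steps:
m(L, t) = L + t + L*t
m(11, 1) + 187 = (11 + 1 + 11*1) + 187 = (11 + 1 + 11) + 187 = 23 + 187 = 210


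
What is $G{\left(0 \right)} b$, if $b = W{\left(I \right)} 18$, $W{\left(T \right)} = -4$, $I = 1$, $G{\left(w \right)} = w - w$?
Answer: $0$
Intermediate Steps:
$G{\left(w \right)} = 0$
$b = -72$ ($b = \left(-4\right) 18 = -72$)
$G{\left(0 \right)} b = 0 \left(-72\right) = 0$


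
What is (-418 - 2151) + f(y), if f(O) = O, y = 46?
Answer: -2523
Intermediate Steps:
(-418 - 2151) + f(y) = (-418 - 2151) + 46 = -2569 + 46 = -2523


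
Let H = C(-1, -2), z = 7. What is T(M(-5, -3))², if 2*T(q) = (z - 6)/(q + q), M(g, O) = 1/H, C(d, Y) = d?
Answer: 1/16 ≈ 0.062500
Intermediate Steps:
H = -1
M(g, O) = -1 (M(g, O) = 1/(-1) = -1)
T(q) = 1/(4*q) (T(q) = ((7 - 6)/(q + q))/2 = (1/(2*q))/2 = 1/(4*q))
T(M(-5, -3))² = ((¼)/(-1))² = ((¼)*(-1))² = (-¼)² = 1/16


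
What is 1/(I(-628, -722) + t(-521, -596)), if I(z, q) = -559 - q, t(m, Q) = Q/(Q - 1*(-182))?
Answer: 207/34039 ≈ 0.0060813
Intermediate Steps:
t(m, Q) = Q/(182 + Q) (t(m, Q) = Q/(Q + 182) = Q/(182 + Q))
1/(I(-628, -722) + t(-521, -596)) = 1/((-559 - 1*(-722)) - 596/(182 - 596)) = 1/((-559 + 722) - 596/(-414)) = 1/(163 - 596*(-1/414)) = 1/(163 + 298/207) = 1/(34039/207) = 207/34039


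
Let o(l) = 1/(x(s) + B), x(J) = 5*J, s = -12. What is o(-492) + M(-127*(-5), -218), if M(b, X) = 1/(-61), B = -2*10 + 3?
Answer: -138/4697 ≈ -0.029380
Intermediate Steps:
B = -17 (B = -20 + 3 = -17)
M(b, X) = -1/61
o(l) = -1/77 (o(l) = 1/(5*(-12) - 17) = 1/(-60 - 17) = 1/(-77) = -1/77)
o(-492) + M(-127*(-5), -218) = -1/77 - 1/61 = -138/4697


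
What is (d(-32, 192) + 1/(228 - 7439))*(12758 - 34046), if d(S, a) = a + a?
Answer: -58946961624/7211 ≈ -8.1746e+6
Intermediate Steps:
d(S, a) = 2*a
(d(-32, 192) + 1/(228 - 7439))*(12758 - 34046) = (2*192 + 1/(228 - 7439))*(12758 - 34046) = (384 + 1/(-7211))*(-21288) = (384 - 1/7211)*(-21288) = (2769023/7211)*(-21288) = -58946961624/7211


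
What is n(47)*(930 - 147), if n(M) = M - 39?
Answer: 6264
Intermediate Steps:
n(M) = -39 + M
n(47)*(930 - 147) = (-39 + 47)*(930 - 147) = 8*783 = 6264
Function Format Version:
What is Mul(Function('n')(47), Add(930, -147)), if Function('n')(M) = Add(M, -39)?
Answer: 6264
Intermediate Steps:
Function('n')(M) = Add(-39, M)
Mul(Function('n')(47), Add(930, -147)) = Mul(Add(-39, 47), Add(930, -147)) = Mul(8, 783) = 6264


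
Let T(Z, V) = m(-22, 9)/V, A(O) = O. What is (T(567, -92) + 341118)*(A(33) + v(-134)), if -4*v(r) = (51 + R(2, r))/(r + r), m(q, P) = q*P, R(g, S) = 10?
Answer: 556060642299/49312 ≈ 1.1276e+7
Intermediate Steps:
m(q, P) = P*q
v(r) = -61/(8*r) (v(r) = -(51 + 10)/(4*(r + r)) = -61/(4*(2*r)) = -61*1/(2*r)/4 = -61/(8*r))
T(Z, V) = -198/V (T(Z, V) = (9*(-22))/V = -198/V)
(T(567, -92) + 341118)*(A(33) + v(-134)) = (-198/(-92) + 341118)*(33 - 61/8/(-134)) = (-198*(-1/92) + 341118)*(33 - 61/8*(-1/134)) = (99/46 + 341118)*(33 + 61/1072) = (15691527/46)*(35437/1072) = 556060642299/49312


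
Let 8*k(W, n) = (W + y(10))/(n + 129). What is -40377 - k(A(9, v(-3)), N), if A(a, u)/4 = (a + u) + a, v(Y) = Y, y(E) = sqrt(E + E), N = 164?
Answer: -23660937/586 - sqrt(5)/1172 ≈ -40377.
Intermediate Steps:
y(E) = sqrt(2)*sqrt(E) (y(E) = sqrt(2*E) = sqrt(2)*sqrt(E))
A(a, u) = 4*u + 8*a (A(a, u) = 4*((a + u) + a) = 4*(u + 2*a) = 4*u + 8*a)
k(W, n) = (W + 2*sqrt(5))/(8*(129 + n)) (k(W, n) = ((W + sqrt(2)*sqrt(10))/(n + 129))/8 = ((W + 2*sqrt(5))/(129 + n))/8 = (W + 2*sqrt(5))/(8*(129 + n)))
-40377 - k(A(9, v(-3)), N) = -40377 - ((4*(-3) + 8*9) + 2*sqrt(5))/(8*(129 + 164)) = -40377 - ((-12 + 72) + 2*sqrt(5))/(8*293) = -40377 - (60 + 2*sqrt(5))/(8*293) = -40377 - (15/586 + sqrt(5)/1172) = -40377 + (-15/586 - sqrt(5)/1172) = -23660937/586 - sqrt(5)/1172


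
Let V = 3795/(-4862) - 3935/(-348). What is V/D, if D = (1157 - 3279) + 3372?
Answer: 161921/19227000 ≈ 0.0084215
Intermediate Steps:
D = 1250 (D = -2122 + 3372 = 1250)
V = 809605/76908 (V = 3795*(-1/4862) - 3935*(-1/348) = -345/442 + 3935/348 = 809605/76908 ≈ 10.527)
V/D = (809605/76908)/1250 = (809605/76908)*(1/1250) = 161921/19227000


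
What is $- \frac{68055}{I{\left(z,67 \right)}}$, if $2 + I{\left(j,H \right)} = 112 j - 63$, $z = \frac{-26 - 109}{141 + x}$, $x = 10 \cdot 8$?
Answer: $\frac{3008031}{5897} \approx 510.1$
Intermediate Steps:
$x = 80$
$z = - \frac{135}{221}$ ($z = \frac{-26 - 109}{141 + 80} = - \frac{135}{221} \approx -0.61086$)
$I{\left(j,H \right)} = -65 + 112 j$ ($I{\left(j,H \right)} = -2 + \left(112 j - 63\right) = -2 + \left(-63 + 112 j\right) = -65 + 112 j$)
$- \frac{68055}{I{\left(z,67 \right)}} = - \frac{68055}{-65 + 112 \left(- \frac{135}{221}\right)} = - \frac{68055}{-65 - \frac{15120}{221}} = - \frac{68055}{- \frac{29485}{221}} = \left(-68055\right) \left(- \frac{221}{29485}\right) = \frac{3008031}{5897}$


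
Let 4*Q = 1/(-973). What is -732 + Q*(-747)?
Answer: -2848197/3892 ≈ -731.81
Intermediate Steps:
Q = -1/3892 (Q = (¼)/(-973) = (¼)*(-1/973) = -1/3892 ≈ -0.00025694)
-732 + Q*(-747) = -732 - 1/3892*(-747) = -732 + 747/3892 = -2848197/3892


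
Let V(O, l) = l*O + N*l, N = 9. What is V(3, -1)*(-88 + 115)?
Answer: -324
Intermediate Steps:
V(O, l) = 9*l + O*l (V(O, l) = l*O + 9*l = O*l + 9*l = 9*l + O*l)
V(3, -1)*(-88 + 115) = (-(9 + 3))*(-88 + 115) = -1*12*27 = -12*27 = -324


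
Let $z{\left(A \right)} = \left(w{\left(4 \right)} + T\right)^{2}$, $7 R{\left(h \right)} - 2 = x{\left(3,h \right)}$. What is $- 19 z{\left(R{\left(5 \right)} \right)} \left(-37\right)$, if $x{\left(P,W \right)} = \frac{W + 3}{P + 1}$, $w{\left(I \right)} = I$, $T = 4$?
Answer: $44992$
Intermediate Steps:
$x{\left(P,W \right)} = \frac{3 + W}{1 + P}$
$R{\left(h \right)} = \frac{11}{28} + \frac{h}{28}$ ($R{\left(h \right)} = \frac{2}{7} + \frac{\frac{1}{1 + 3} \left(3 + h\right)}{7} = \frac{2}{7} + \frac{\frac{1}{4} \left(3 + h\right)}{7} = \frac{2}{7} + \frac{\frac{3}{4} + \frac{h}{4}}{7} = \frac{2}{7} + \left(\frac{3}{28} + \frac{h}{28}\right) = \frac{11}{28} + \frac{h}{28}$)
$z{\left(A \right)} = 64$ ($z{\left(A \right)} = \left(4 + 4\right)^{2} = 8^{2} = 64$)
$- 19 z{\left(R{\left(5 \right)} \right)} \left(-37\right) = \left(-19\right) 64 \left(-37\right) = \left(-1216\right) \left(-37\right) = 44992$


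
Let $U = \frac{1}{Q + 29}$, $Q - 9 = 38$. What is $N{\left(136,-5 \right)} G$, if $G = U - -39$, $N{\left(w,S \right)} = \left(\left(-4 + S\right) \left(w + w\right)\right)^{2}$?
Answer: $\frac{4442091840}{19} \approx 2.3379 \cdot 10^{8}$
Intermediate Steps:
$Q = 47$ ($Q = 9 + 38 = 47$)
$N{\left(w,S \right)} = 4 w^{2} \left(-4 + S\right)^{2}$ ($N{\left(w,S \right)} = \left(\left(-4 + S\right) 2 w\right)^{2} = \left(2 w \left(-4 + S\right)\right)^{2} = 4 w^{2} \left(-4 + S\right)^{2}$)
$U = \frac{1}{76}$ ($U = \frac{1}{47 + 29} = \frac{1}{76} \approx 0.013158$)
$G = \frac{2965}{76}$ ($G = \frac{1}{76} - -39 = \frac{1}{76} + 39 = \frac{2965}{76} \approx 39.013$)
$N{\left(136,-5 \right)} G = 4 \cdot 136^{2} \left(-4 - 5\right)^{2} \cdot \frac{2965}{76} = 4 \cdot 18496 \left(-9\right)^{2} \cdot \frac{2965}{76} = 4 \cdot 18496 \cdot 81 \cdot \frac{2965}{76} = 5992704 \cdot \frac{2965}{76} = \frac{4442091840}{19}$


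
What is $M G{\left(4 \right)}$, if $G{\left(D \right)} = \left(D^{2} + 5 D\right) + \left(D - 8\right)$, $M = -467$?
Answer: $-14944$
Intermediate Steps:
$G{\left(D \right)} = -8 + D^{2} + 6 D$ ($G{\left(D \right)} = \left(D^{2} + 5 D\right) + \left(D - 8\right) = \left(D^{2} + 5 D\right) + \left(-8 + D\right) = -8 + D^{2} + 6 D$)
$M G{\left(4 \right)} = - 467 \left(-8 + 4^{2} + 6 \cdot 4\right) = - 467 \left(-8 + 16 + 24\right) = \left(-467\right) 32 = -14944$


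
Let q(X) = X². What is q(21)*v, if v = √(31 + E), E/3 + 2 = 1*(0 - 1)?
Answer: 441*√22 ≈ 2068.5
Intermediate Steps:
E = -9 (E = -6 + 3*(1*(0 - 1)) = -6 + 3*(1*(-1)) = -6 + 3*(-1) = -6 - 3 = -9)
v = √22 (v = √(31 - 9) = √22 ≈ 4.6904)
q(21)*v = 21²*√22 = 441*√22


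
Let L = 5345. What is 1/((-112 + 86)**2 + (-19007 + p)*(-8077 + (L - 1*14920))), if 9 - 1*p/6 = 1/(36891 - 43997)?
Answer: 3553/1188688187740 ≈ 2.9890e-9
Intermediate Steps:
p = 191865/3553 (p = 54 - 6/(36891 - 43997) = 54 - 6/(-7106) = 54 - 6*(-1/7106) = 54 + 3/3553 = 191865/3553 ≈ 54.001)
1/((-112 + 86)**2 + (-19007 + p)*(-8077 + (L - 1*14920))) = 1/((-112 + 86)**2 + (-19007 + 191865/3553)*(-8077 + (5345 - 1*14920))) = 1/((-26)**2 - 67340006*(-8077 + (5345 - 14920))/3553) = 1/(676 - 67340006*(-8077 - 9575)/3553) = 1/(676 - 67340006/3553*(-17652)) = 1/(676 + 1188685785912/3553) = 1/(1188688187740/3553) = 3553/1188688187740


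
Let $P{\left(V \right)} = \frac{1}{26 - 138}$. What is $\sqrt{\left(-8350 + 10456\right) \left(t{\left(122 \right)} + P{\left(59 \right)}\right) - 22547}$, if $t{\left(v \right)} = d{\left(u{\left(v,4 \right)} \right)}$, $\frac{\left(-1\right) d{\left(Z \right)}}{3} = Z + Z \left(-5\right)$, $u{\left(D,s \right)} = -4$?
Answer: $\frac{i \sqrt{96944582}}{28} \approx 351.64 i$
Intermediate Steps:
$P{\left(V \right)} = - \frac{1}{112}$ ($P{\left(V \right)} = \frac{1}{-112} = - \frac{1}{112}$)
$d{\left(Z \right)} = 12 Z$ ($d{\left(Z \right)} = - 3 \left(Z + Z \left(-5\right)\right) = - 3 \left(Z - 5 Z\right) = - 3 \left(- 4 Z\right) = 12 Z$)
$t{\left(v \right)} = -48$ ($t{\left(v \right)} = 12 \left(-4\right) = -48$)
$\sqrt{\left(-8350 + 10456\right) \left(t{\left(122 \right)} + P{\left(59 \right)}\right) - 22547} = \sqrt{\left(-8350 + 10456\right) \left(-48 - \frac{1}{112}\right) - 22547} = \sqrt{2106 \left(- \frac{5377}{112}\right) - 22547} = \sqrt{- \frac{5661981}{56} - 22547} = \sqrt{- \frac{6924613}{56}} = \frac{i \sqrt{96944582}}{28}$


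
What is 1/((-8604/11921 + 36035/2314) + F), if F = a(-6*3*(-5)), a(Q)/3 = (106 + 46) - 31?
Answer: 2121938/801776077 ≈ 0.0026465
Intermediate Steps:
a(Q) = 363 (a(Q) = 3*((106 + 46) - 31) = 3*(152 - 31) = 3*121 = 363)
F = 363
1/((-8604/11921 + 36035/2314) + F) = 1/((-8604/11921 + 36035/2314) + 363) = 1/(31512583/2121938 + 363) = 1/(801776077/2121938) = 2121938/801776077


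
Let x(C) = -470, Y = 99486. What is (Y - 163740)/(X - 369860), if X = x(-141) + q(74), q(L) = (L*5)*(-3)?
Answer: 32127/185720 ≈ 0.17299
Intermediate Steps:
q(L) = -15*L (q(L) = (5*L)*(-3) = -15*L)
X = -1580 (X = -470 - 15*74 = -470 - 1110 = -1580)
(Y - 163740)/(X - 369860) = (99486 - 163740)/(-1580 - 369860) = -64254/(-371440) = -64254*(-1/371440) = 32127/185720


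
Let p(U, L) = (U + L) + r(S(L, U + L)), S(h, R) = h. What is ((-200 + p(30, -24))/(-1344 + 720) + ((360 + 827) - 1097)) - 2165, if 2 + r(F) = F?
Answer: -323645/156 ≈ -2074.6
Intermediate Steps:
r(F) = -2 + F
p(U, L) = -2 + U + 2*L (p(U, L) = (U + L) + (-2 + L) = (L + U) + (-2 + L) = -2 + U + 2*L)
((-200 + p(30, -24))/(-1344 + 720) + ((360 + 827) - 1097)) - 2165 = ((-200 + (-2 + 30 + 2*(-24)))/(-1344 + 720) + ((360 + 827) - 1097)) - 2165 = ((-200 + (-2 + 30 - 48))/(-624) + (1187 - 1097)) - 2165 = ((-200 - 20)*(-1/624) + 90) - 2165 = (-220*(-1/624) + 90) - 2165 = (55/156 + 90) - 2165 = 14095/156 - 2165 = -323645/156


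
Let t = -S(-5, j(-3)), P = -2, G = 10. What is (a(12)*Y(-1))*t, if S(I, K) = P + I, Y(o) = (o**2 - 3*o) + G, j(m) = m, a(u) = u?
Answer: 1176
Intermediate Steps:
Y(o) = 10 + o**2 - 3*o (Y(o) = (o**2 - 3*o) + 10 = 10 + o**2 - 3*o)
S(I, K) = -2 + I
t = 7 (t = -(-2 - 5) = -1*(-7) = 7)
(a(12)*Y(-1))*t = (12*(10 + (-1)**2 - 3*(-1)))*7 = (12*(10 + 1 + 3))*7 = (12*14)*7 = 168*7 = 1176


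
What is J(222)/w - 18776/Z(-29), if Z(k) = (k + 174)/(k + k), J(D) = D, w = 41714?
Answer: 783222619/104285 ≈ 7510.4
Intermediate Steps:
Z(k) = (174 + k)/(2*k) (Z(k) = (174 + k)/((2*k)) = (174 + k)*(1/(2*k)) = (174 + k)/(2*k))
J(222)/w - 18776/Z(-29) = 222/41714 - 18776*(-58/(174 - 29)) = 222*(1/41714) - 18776/((½)*(-1/29)*145) = 111/20857 - 18776/(-5/2) = 111/20857 - 18776*(-⅖) = 111/20857 + 37552/5 = 783222619/104285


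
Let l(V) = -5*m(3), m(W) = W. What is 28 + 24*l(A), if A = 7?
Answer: -332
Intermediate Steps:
l(V) = -15 (l(V) = -5*3 = -15)
28 + 24*l(A) = 28 + 24*(-15) = 28 - 360 = -332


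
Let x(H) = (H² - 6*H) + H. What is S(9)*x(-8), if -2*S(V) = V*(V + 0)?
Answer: -4212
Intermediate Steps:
S(V) = -V²/2 (S(V) = -V*(V + 0)/2 = -V*V/2 = -V²/2)
x(H) = H² - 5*H
S(9)*x(-8) = (-½*9²)*(-8*(-5 - 8)) = (-½*81)*(-8*(-13)) = -81/2*104 = -4212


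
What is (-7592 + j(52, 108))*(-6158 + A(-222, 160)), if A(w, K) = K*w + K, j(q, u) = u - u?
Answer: 315204656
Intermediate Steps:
j(q, u) = 0
A(w, K) = K + K*w
(-7592 + j(52, 108))*(-6158 + A(-222, 160)) = (-7592 + 0)*(-6158 + 160*(1 - 222)) = -7592*(-6158 + 160*(-221)) = -7592*(-6158 - 35360) = -7592*(-41518) = 315204656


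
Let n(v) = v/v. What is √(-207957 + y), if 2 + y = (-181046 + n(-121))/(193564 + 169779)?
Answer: I*√27454425252863826/363343 ≈ 456.03*I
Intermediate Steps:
n(v) = 1
y = -907731/363343 (y = -2 + (-181046 + 1)/(193564 + 169779) = -2 - 181045/363343 = -907731/363343 ≈ -2.4983)
√(-207957 + y) = √(-207957 - 907731/363343) = √(-75560627982/363343) = I*√27454425252863826/363343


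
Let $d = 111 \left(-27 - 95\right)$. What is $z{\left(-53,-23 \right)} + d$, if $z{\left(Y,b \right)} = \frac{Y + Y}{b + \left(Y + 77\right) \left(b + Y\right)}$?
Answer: $- \frac{25011968}{1847} \approx -13542.0$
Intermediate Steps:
$d = -13542$ ($d = 111 \left(-122\right) = -13542$)
$z{\left(Y,b \right)} = \frac{2 Y}{b + \left(77 + Y\right) \left(Y + b\right)}$
$z{\left(-53,-23 \right)} + d = 2 \left(-53\right) \frac{1}{\left(-53\right)^{2} + 77 \left(-53\right) + 78 \left(-23\right) - -1219} - 13542 = 2 \left(-53\right) \frac{1}{2809 - 4081 - 1794 + 1219} - 13542 = 2 \left(-53\right) \frac{1}{-1847} - 13542 = 2 \left(-53\right) \left(- \frac{1}{1847}\right) - 13542 = \frac{106}{1847} - 13542 = - \frac{25011968}{1847}$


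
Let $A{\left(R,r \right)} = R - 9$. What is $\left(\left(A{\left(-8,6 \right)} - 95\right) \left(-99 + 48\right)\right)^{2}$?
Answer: $32626944$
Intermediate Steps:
$A{\left(R,r \right)} = -9 + R$
$\left(\left(A{\left(-8,6 \right)} - 95\right) \left(-99 + 48\right)\right)^{2} = \left(\left(\left(-9 - 8\right) - 95\right) \left(-99 + 48\right)\right)^{2} = \left(\left(-17 - 95\right) \left(-51\right)\right)^{2} = \left(\left(-112\right) \left(-51\right)\right)^{2} = 5712^{2} = 32626944$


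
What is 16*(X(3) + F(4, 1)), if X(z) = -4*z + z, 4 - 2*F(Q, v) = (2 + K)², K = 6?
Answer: -624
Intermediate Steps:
F(Q, v) = -30 (F(Q, v) = 2 - (2 + 6)²/2 = 2 - ½*8² = 2 - ½*64 = 2 - 32 = -30)
X(z) = -3*z
16*(X(3) + F(4, 1)) = 16*(-3*3 - 30) = 16*(-9 - 30) = 16*(-39) = -624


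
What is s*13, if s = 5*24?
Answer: 1560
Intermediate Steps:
s = 120
s*13 = 120*13 = 1560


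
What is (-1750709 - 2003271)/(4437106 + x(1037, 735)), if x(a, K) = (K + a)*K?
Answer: -1876990/2869763 ≈ -0.65406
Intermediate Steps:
x(a, K) = K*(K + a)
(-1750709 - 2003271)/(4437106 + x(1037, 735)) = (-1750709 - 2003271)/(4437106 + 735*(735 + 1037)) = -3753980/(4437106 + 735*1772) = -3753980/(4437106 + 1302420) = -3753980/5739526 = -3753980*1/5739526 = -1876990/2869763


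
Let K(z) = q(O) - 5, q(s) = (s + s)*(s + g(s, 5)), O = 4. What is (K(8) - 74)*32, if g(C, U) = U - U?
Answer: -1504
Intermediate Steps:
g(C, U) = 0
q(s) = 2*s**2 (q(s) = (s + s)*(s + 0) = (2*s)*s = 2*s**2)
K(z) = 27 (K(z) = 2*4**2 - 5 = 2*16 - 5 = 32 - 5 = 27)
(K(8) - 74)*32 = (27 - 74)*32 = -47*32 = -1504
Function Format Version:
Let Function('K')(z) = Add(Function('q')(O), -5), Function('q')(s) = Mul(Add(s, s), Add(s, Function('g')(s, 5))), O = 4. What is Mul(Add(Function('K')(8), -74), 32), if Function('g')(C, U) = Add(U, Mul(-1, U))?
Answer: -1504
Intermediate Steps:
Function('g')(C, U) = 0
Function('q')(s) = Mul(2, Pow(s, 2)) (Function('q')(s) = Mul(Add(s, s), Add(s, 0)) = Mul(Mul(2, s), s) = Mul(2, Pow(s, 2)))
Function('K')(z) = 27 (Function('K')(z) = Add(Mul(2, Pow(4, 2)), -5) = Add(Mul(2, 16), -5) = Add(32, -5) = 27)
Mul(Add(Function('K')(8), -74), 32) = Mul(Add(27, -74), 32) = Mul(-47, 32) = -1504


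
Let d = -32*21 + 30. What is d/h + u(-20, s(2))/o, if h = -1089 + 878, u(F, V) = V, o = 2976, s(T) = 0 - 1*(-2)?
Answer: 955507/313968 ≈ 3.0433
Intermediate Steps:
s(T) = 2 (s(T) = 0 + 2 = 2)
d = -642 (d = -672 + 30 = -642)
h = -211
d/h + u(-20, s(2))/o = -642/(-211) + 2/2976 = -642*(-1/211) + 2*(1/2976) = 642/211 + 1/1488 = 955507/313968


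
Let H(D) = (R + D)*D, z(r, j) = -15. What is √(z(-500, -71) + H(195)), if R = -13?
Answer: 5*√1419 ≈ 188.35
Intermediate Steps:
H(D) = D*(-13 + D) (H(D) = (-13 + D)*D = D*(-13 + D))
√(z(-500, -71) + H(195)) = √(-15 + 195*(-13 + 195)) = √(-15 + 195*182) = √(-15 + 35490) = √35475 = 5*√1419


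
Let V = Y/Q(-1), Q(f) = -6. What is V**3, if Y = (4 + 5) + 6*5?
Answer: -2197/8 ≈ -274.63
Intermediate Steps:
Y = 39 (Y = 9 + 30 = 39)
V = -13/2 (V = 39/(-6) = 39*(-1/6) = -13/2 ≈ -6.5000)
V**3 = (-13/2)**3 = -2197/8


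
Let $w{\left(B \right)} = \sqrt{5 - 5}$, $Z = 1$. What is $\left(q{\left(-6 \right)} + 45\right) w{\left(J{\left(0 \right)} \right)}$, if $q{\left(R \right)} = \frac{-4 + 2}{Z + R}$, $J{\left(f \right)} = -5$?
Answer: $0$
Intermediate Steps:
$q{\left(R \right)} = - \frac{2}{1 + R}$ ($q{\left(R \right)} = \frac{-4 + 2}{1 + R} = - \frac{2}{1 + R}$)
$w{\left(B \right)} = 0$ ($w{\left(B \right)} = \sqrt{0} = 0$)
$\left(q{\left(-6 \right)} + 45\right) w{\left(J{\left(0 \right)} \right)} = \left(- \frac{2}{1 - 6} + 45\right) 0 = \left(- \frac{2}{-5} + 45\right) 0 = \left(\left(-2\right) \left(- \frac{1}{5}\right) + 45\right) 0 = \left(\frac{2}{5} + 45\right) 0 = \frac{227}{5} \cdot 0 = 0$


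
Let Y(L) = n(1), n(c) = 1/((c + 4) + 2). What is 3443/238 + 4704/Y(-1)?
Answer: 7840307/238 ≈ 32942.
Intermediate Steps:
n(c) = 1/(6 + c) (n(c) = 1/((4 + c) + 2) = 1/(6 + c))
Y(L) = 1/7 (Y(L) = 1/(6 + 1) = 1/7)
3443/238 + 4704/Y(-1) = 3443/238 + 4704/(1/7) = 3443*(1/238) + 4704*7 = 3443/238 + 32928 = 7840307/238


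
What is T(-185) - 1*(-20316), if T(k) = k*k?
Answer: 54541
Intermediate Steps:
T(k) = k²
T(-185) - 1*(-20316) = (-185)² - 1*(-20316) = 34225 + 20316 = 54541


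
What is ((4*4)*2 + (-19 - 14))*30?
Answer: -30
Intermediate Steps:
((4*4)*2 + (-19 - 14))*30 = (16*2 - 33)*30 = (32 - 33)*30 = -1*30 = -30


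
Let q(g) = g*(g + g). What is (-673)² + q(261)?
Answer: 589171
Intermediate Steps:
q(g) = 2*g² (q(g) = g*(2*g) = 2*g²)
(-673)² + q(261) = (-673)² + 2*261² = 452929 + 2*68121 = 452929 + 136242 = 589171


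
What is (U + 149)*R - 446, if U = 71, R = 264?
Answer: 57634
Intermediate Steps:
(U + 149)*R - 446 = (71 + 149)*264 - 446 = 220*264 - 446 = 58080 - 446 = 57634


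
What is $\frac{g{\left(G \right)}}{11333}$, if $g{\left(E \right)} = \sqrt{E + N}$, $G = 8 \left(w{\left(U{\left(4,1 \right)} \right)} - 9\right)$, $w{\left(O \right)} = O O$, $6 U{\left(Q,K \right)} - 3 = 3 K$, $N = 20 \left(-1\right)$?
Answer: $\frac{2 i \sqrt{21}}{11333} \approx 0.00080871 i$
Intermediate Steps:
$N = -20$
$U{\left(Q,K \right)} = \frac{1}{2} + \frac{K}{2}$ ($U{\left(Q,K \right)} = \frac{1}{2} + \frac{3 K}{6} = \frac{1}{2} + \frac{K}{2}$)
$w{\left(O \right)} = O^{2}$
$G = -64$ ($G = 8 \left(\left(\frac{1}{2} + \frac{1}{2} \cdot 1\right)^{2} - 9\right) = 8 \left(\left(\frac{1}{2} + \frac{1}{2}\right)^{2} - 9\right) = 8 \left(1^{2} - 9\right) = 8 \left(1 - 9\right) = 8 \left(-8\right) = -64$)
$g{\left(E \right)} = \sqrt{-20 + E}$ ($g{\left(E \right)} = \sqrt{E - 20} = \sqrt{-20 + E}$)
$\frac{g{\left(G \right)}}{11333} = \frac{\sqrt{-20 - 64}}{11333} = \sqrt{-84} \cdot \frac{1}{11333} = 2 i \sqrt{21} \cdot \frac{1}{11333} = \frac{2 i \sqrt{21}}{11333}$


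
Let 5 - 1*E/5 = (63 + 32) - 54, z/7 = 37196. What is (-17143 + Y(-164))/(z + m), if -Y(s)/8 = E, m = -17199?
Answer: -15703/243173 ≈ -0.064575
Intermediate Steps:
z = 260372 (z = 7*37196 = 260372)
E = -180 (E = 25 - 5*((63 + 32) - 54) = 25 - 5*(95 - 54) = 25 - 5*41 = 25 - 205 = -180)
Y(s) = 1440 (Y(s) = -8*(-180) = 1440)
(-17143 + Y(-164))/(z + m) = (-17143 + 1440)/(260372 - 17199) = -15703/243173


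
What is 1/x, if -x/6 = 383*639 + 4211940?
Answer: -1/26740062 ≈ -3.7397e-8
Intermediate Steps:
x = -26740062 (x = -6*(383*639 + 4211940) = -6*(244737 + 4211940) = -6*4456677 = -26740062)
1/x = 1/(-26740062) = -1/26740062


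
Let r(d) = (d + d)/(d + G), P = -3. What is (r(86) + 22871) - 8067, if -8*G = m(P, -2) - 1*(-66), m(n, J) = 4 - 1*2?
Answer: 2294964/155 ≈ 14806.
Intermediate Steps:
m(n, J) = 2 (m(n, J) = 4 - 2 = 2)
G = -17/2 (G = -(2 - 1*(-66))/8 = -(2 + 66)/8 = -⅛*68 = -17/2 ≈ -8.5000)
r(d) = 2*d/(-17/2 + d) (r(d) = (d + d)/(d - 17/2) = (2*d)/(-17/2 + d) = 2*d/(-17/2 + d))
(r(86) + 22871) - 8067 = (4*86/(-17 + 2*86) + 22871) - 8067 = (4*86/(-17 + 172) + 22871) - 8067 = (4*86/155 + 22871) - 8067 = (4*86*(1/155) + 22871) - 8067 = (344/155 + 22871) - 8067 = 3545349/155 - 8067 = 2294964/155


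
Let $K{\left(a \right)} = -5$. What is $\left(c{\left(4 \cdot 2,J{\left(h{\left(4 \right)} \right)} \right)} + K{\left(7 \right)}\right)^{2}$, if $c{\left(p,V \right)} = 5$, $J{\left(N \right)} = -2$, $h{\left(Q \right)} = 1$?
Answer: $0$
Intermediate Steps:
$\left(c{\left(4 \cdot 2,J{\left(h{\left(4 \right)} \right)} \right)} + K{\left(7 \right)}\right)^{2} = \left(5 - 5\right)^{2} = 0^{2} = 0$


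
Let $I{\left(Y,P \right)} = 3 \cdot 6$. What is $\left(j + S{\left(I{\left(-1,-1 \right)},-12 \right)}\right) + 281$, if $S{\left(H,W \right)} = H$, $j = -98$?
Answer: $201$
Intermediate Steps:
$I{\left(Y,P \right)} = 18$
$\left(j + S{\left(I{\left(-1,-1 \right)},-12 \right)}\right) + 281 = \left(-98 + 18\right) + 281 = -80 + 281 = 201$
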